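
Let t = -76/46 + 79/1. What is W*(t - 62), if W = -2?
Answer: -706/23 ≈ -30.696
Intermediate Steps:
t = 1779/23 (t = -76*1/46 + 79*1 = -38/23 + 79 = 1779/23 ≈ 77.348)
W*(t - 62) = -2*(1779/23 - 62) = -2*353/23 = -706/23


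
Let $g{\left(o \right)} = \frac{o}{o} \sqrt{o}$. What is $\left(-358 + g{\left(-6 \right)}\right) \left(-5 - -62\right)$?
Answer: $-20406 + 57 i \sqrt{6} \approx -20406.0 + 139.62 i$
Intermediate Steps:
$g{\left(o \right)} = \sqrt{o}$ ($g{\left(o \right)} = 1 \sqrt{o} = \sqrt{o}$)
$\left(-358 + g{\left(-6 \right)}\right) \left(-5 - -62\right) = \left(-358 + \sqrt{-6}\right) \left(-5 - -62\right) = \left(-358 + i \sqrt{6}\right) \left(-5 + \left(-4 + 66\right)\right) = \left(-358 + i \sqrt{6}\right) \left(-5 + 62\right) = \left(-358 + i \sqrt{6}\right) 57 = -20406 + 57 i \sqrt{6}$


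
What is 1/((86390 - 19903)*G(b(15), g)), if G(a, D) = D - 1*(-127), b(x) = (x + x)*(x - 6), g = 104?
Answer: 1/15358497 ≈ 6.5110e-8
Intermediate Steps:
b(x) = 2*x*(-6 + x) (b(x) = (2*x)*(-6 + x) = 2*x*(-6 + x))
G(a, D) = 127 + D (G(a, D) = D + 127 = 127 + D)
1/((86390 - 19903)*G(b(15), g)) = 1/((86390 - 19903)*(127 + 104)) = 1/(66487*231) = (1/66487)*(1/231) = 1/15358497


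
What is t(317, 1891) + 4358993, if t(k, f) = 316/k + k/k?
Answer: 1381801414/317 ≈ 4.3590e+6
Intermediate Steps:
t(k, f) = 1 + 316/k (t(k, f) = 316/k + 1 = 1 + 316/k)
t(317, 1891) + 4358993 = (316 + 317)/317 + 4358993 = (1/317)*633 + 4358993 = 633/317 + 4358993 = 1381801414/317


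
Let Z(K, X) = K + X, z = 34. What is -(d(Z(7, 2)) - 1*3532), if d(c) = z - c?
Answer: 3507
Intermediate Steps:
d(c) = 34 - c
-(d(Z(7, 2)) - 1*3532) = -((34 - (7 + 2)) - 1*3532) = -((34 - 1*9) - 3532) = -((34 - 9) - 3532) = -(25 - 3532) = -1*(-3507) = 3507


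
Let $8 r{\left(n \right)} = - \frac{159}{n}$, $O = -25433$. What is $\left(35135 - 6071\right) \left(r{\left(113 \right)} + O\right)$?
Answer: $- \frac{83528450103}{113} \approx -7.3919 \cdot 10^{8}$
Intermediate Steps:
$r{\left(n \right)} = - \frac{159}{8 n}$ ($r{\left(n \right)} = \frac{\left(-159\right) \frac{1}{n}}{8} = - \frac{159}{8 n}$)
$\left(35135 - 6071\right) \left(r{\left(113 \right)} + O\right) = \left(35135 - 6071\right) \left(- \frac{159}{8 \cdot 113} - 25433\right) = 29064 \left(\left(- \frac{159}{8}\right) \frac{1}{113} - 25433\right) = 29064 \left(- \frac{159}{904} - 25433\right) = 29064 \left(- \frac{22991591}{904}\right) = - \frac{83528450103}{113}$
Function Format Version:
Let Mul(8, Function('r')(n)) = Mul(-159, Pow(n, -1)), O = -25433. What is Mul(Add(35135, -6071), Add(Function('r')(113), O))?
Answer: Rational(-83528450103, 113) ≈ -7.3919e+8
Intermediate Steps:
Function('r')(n) = Mul(Rational(-159, 8), Pow(n, -1)) (Function('r')(n) = Mul(Rational(1, 8), Mul(-159, Pow(n, -1))) = Mul(Rational(-159, 8), Pow(n, -1)))
Mul(Add(35135, -6071), Add(Function('r')(113), O)) = Mul(Add(35135, -6071), Add(Mul(Rational(-159, 8), Pow(113, -1)), -25433)) = Mul(29064, Add(Mul(Rational(-159, 8), Rational(1, 113)), -25433)) = Mul(29064, Add(Rational(-159, 904), -25433)) = Mul(29064, Rational(-22991591, 904)) = Rational(-83528450103, 113)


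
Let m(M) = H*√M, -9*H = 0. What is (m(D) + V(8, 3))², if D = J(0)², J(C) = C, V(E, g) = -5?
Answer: 25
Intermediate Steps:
H = 0 (H = -⅑*0 = 0)
D = 0 (D = 0² = 0)
m(M) = 0 (m(M) = 0*√M = 0)
(m(D) + V(8, 3))² = (0 - 5)² = (-5)² = 25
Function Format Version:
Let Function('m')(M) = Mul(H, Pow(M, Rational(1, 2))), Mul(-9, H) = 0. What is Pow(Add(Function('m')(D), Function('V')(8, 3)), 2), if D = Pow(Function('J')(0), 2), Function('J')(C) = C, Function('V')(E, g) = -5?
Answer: 25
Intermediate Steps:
H = 0 (H = Mul(Rational(-1, 9), 0) = 0)
D = 0 (D = Pow(0, 2) = 0)
Function('m')(M) = 0 (Function('m')(M) = Mul(0, Pow(M, Rational(1, 2))) = 0)
Pow(Add(Function('m')(D), Function('V')(8, 3)), 2) = Pow(Add(0, -5), 2) = Pow(-5, 2) = 25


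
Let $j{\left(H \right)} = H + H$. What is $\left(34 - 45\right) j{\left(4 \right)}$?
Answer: $-88$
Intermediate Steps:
$j{\left(H \right)} = 2 H$
$\left(34 - 45\right) j{\left(4 \right)} = \left(34 - 45\right) 2 \cdot 4 = \left(-11\right) 8 = -88$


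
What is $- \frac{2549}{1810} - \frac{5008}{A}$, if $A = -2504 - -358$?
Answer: $\frac{1797163}{1942130} \approx 0.92536$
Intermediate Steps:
$A = -2146$ ($A = -2504 + 358 = -2146$)
$- \frac{2549}{1810} - \frac{5008}{A} = - \frac{2549}{1810} - \frac{5008}{-2146} = \left(-2549\right) \frac{1}{1810} - - \frac{2504}{1073} = - \frac{2549}{1810} + \frac{2504}{1073} = \frac{1797163}{1942130}$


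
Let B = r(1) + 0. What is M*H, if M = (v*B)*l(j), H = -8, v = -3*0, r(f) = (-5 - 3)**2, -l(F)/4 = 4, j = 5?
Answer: 0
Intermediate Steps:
l(F) = -16 (l(F) = -4*4 = -16)
r(f) = 64 (r(f) = (-8)**2 = 64)
v = 0
B = 64 (B = 64 + 0 = 64)
M = 0 (M = (0*64)*(-16) = 0*(-16) = 0)
M*H = 0*(-8) = 0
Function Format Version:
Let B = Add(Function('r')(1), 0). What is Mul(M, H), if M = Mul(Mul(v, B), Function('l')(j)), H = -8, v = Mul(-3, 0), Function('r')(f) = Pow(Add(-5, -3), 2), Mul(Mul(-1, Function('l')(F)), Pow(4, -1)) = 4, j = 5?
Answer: 0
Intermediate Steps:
Function('l')(F) = -16 (Function('l')(F) = Mul(-4, 4) = -16)
Function('r')(f) = 64 (Function('r')(f) = Pow(-8, 2) = 64)
v = 0
B = 64 (B = Add(64, 0) = 64)
M = 0 (M = Mul(Mul(0, 64), -16) = Mul(0, -16) = 0)
Mul(M, H) = Mul(0, -8) = 0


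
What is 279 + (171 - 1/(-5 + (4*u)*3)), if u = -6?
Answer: 34651/77 ≈ 450.01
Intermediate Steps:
279 + (171 - 1/(-5 + (4*u)*3)) = 279 + (171 - 1/(-5 + (4*(-6))*3)) = 279 + (171 - 1/(-5 - 24*3)) = 279 + (171 - 1/(-5 - 72)) = 279 + (171 - 1/(-77)) = 279 + (171 - 1*(-1/77)) = 279 + (171 + 1/77) = 279 + 13168/77 = 34651/77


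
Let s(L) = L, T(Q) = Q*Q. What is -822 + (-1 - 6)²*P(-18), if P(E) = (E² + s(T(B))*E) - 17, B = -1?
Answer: 13339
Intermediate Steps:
T(Q) = Q²
P(E) = -17 + E + E² (P(E) = (E² + (-1)²*E) - 17 = (E² + 1*E) - 17 = (E² + E) - 17 = (E + E²) - 17 = -17 + E + E²)
-822 + (-1 - 6)²*P(-18) = -822 + (-1 - 6)²*(-17 - 18 + (-18)²) = -822 + (-7)²*(-17 - 18 + 324) = -822 + 49*289 = -822 + 14161 = 13339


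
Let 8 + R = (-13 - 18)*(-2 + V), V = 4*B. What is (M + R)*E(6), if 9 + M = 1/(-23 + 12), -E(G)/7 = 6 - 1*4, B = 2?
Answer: 31276/11 ≈ 2843.3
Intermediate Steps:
E(G) = -14 (E(G) = -7*(6 - 1*4) = -7*(6 - 4) = -7*2 = -14)
V = 8 (V = 4*2 = 8)
M = -100/11 (M = -9 + 1/(-23 + 12) = -9 + 1/(-11) = -9 - 1/11 = -100/11 ≈ -9.0909)
R = -194 (R = -8 + (-13 - 18)*(-2 + 8) = -8 - 31*6 = -8 - 186 = -194)
(M + R)*E(6) = (-100/11 - 194)*(-14) = -2234/11*(-14) = 31276/11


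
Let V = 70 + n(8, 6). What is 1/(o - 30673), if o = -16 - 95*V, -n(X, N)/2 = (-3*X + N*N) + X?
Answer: -1/33539 ≈ -2.9816e-5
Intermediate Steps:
n(X, N) = -2*N² + 4*X (n(X, N) = -2*((-3*X + N*N) + X) = -2*((-3*X + N²) + X) = -2*((N² - 3*X) + X) = -2*(N² - 2*X) = -2*N² + 4*X)
V = 30 (V = 70 + (-2*6² + 4*8) = 70 + (-2*36 + 32) = 70 + (-72 + 32) = 70 - 40 = 30)
o = -2866 (o = -16 - 95*30 = -16 - 2850 = -2866)
1/(o - 30673) = 1/(-2866 - 30673) = 1/(-33539) = -1/33539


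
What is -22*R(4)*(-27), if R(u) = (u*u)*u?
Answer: 38016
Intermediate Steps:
R(u) = u³ (R(u) = u²*u = u³)
-22*R(4)*(-27) = -22*4³*(-27) = -22*64*(-27) = -1408*(-27) = 38016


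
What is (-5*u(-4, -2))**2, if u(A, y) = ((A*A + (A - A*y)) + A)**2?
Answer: 0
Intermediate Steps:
u(A, y) = (A**2 + 2*A - A*y)**2 (u(A, y) = ((A**2 + (A - A*y)) + A)**2 = ((A + A**2 - A*y) + A)**2 = (A**2 + 2*A - A*y)**2)
(-5*u(-4, -2))**2 = (-5*(-4)**2*(2 - 4 - 1*(-2))**2)**2 = (-80*(2 - 4 + 2)**2)**2 = (-80*0**2)**2 = (-80*0)**2 = (-5*0)**2 = 0**2 = 0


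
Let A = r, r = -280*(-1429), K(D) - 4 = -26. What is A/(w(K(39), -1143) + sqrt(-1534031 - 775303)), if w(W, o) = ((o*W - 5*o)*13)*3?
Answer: 4586438376/13796235415 - 11432*I*sqrt(2309334)/41388706245 ≈ 0.33244 - 0.00041974*I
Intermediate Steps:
K(D) = -22 (K(D) = 4 - 26 = -22)
w(W, o) = -195*o + 39*W*o (w(W, o) = ((W*o - 5*o)*13)*3 = ((-5*o + W*o)*13)*3 = (-65*o + 13*W*o)*3 = -195*o + 39*W*o)
r = 400120
A = 400120
A/(w(K(39), -1143) + sqrt(-1534031 - 775303)) = 400120/(39*(-1143)*(-5 - 22) + sqrt(-1534031 - 775303)) = 400120/(39*(-1143)*(-27) + sqrt(-2309334)) = 400120/(1203579 + I*sqrt(2309334))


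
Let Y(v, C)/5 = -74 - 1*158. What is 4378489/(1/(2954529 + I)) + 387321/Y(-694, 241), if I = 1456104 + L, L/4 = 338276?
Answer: 29274292501548559/1160 ≈ 2.5236e+13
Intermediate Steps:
L = 1353104 (L = 4*338276 = 1353104)
Y(v, C) = -1160 (Y(v, C) = 5*(-74 - 1*158) = 5*(-74 - 158) = 5*(-232) = -1160)
I = 2809208 (I = 1456104 + 1353104 = 2809208)
4378489/(1/(2954529 + I)) + 387321/Y(-694, 241) = 4378489/(1/(2954529 + 2809208)) + 387321/(-1160) = 4378489/(1/5763737) + 387321*(-1/1160) = 4378489/(1/5763737) - 387321/1160 = 4378489*5763737 - 387321/1160 = 25236459053393 - 387321/1160 = 29274292501548559/1160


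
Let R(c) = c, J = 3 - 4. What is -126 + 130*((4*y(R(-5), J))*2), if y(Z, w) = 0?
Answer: -126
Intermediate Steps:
J = -1
-126 + 130*((4*y(R(-5), J))*2) = -126 + 130*((4*0)*2) = -126 + 130*(0*2) = -126 + 130*0 = -126 + 0 = -126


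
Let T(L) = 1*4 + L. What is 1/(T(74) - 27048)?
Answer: -1/26970 ≈ -3.7078e-5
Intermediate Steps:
T(L) = 4 + L
1/(T(74) - 27048) = 1/((4 + 74) - 27048) = 1/(78 - 27048) = 1/(-26970) = -1/26970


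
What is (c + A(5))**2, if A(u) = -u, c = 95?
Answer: 8100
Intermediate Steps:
(c + A(5))**2 = (95 - 1*5)**2 = (95 - 5)**2 = 90**2 = 8100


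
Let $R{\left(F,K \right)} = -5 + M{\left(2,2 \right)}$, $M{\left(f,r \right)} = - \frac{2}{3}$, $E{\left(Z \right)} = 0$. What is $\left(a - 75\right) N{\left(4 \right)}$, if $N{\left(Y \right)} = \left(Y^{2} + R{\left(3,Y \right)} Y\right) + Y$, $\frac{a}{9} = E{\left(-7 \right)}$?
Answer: $200$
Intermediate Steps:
$M{\left(f,r \right)} = - \frac{2}{3}$ ($M{\left(f,r \right)} = \left(-2\right) \frac{1}{3} = - \frac{2}{3}$)
$R{\left(F,K \right)} = - \frac{17}{3}$ ($R{\left(F,K \right)} = -5 - \frac{2}{3} = - \frac{17}{3}$)
$a = 0$ ($a = 9 \cdot 0 = 0$)
$N{\left(Y \right)} = Y^{2} - \frac{14 Y}{3}$ ($N{\left(Y \right)} = \left(Y^{2} - \frac{17 Y}{3}\right) + Y = Y^{2} - \frac{14 Y}{3}$)
$\left(a - 75\right) N{\left(4 \right)} = \left(0 - 75\right) \frac{1}{3} \cdot 4 \left(-14 + 3 \cdot 4\right) = - 75 \cdot \frac{1}{3} \cdot 4 \left(-14 + 12\right) = - 75 \cdot \frac{1}{3} \cdot 4 \left(-2\right) = \left(-75\right) \left(- \frac{8}{3}\right) = 200$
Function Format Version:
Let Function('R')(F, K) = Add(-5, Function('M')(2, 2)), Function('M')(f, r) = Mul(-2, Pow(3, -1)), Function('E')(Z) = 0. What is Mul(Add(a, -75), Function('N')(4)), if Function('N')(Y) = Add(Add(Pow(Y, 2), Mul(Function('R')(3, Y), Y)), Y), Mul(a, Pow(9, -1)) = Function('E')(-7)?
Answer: 200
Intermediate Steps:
Function('M')(f, r) = Rational(-2, 3) (Function('M')(f, r) = Mul(-2, Rational(1, 3)) = Rational(-2, 3))
Function('R')(F, K) = Rational(-17, 3) (Function('R')(F, K) = Add(-5, Rational(-2, 3)) = Rational(-17, 3))
a = 0 (a = Mul(9, 0) = 0)
Function('N')(Y) = Add(Pow(Y, 2), Mul(Rational(-14, 3), Y)) (Function('N')(Y) = Add(Add(Pow(Y, 2), Mul(Rational(-17, 3), Y)), Y) = Add(Pow(Y, 2), Mul(Rational(-14, 3), Y)))
Mul(Add(a, -75), Function('N')(4)) = Mul(Add(0, -75), Mul(Rational(1, 3), 4, Add(-14, Mul(3, 4)))) = Mul(-75, Mul(Rational(1, 3), 4, Add(-14, 12))) = Mul(-75, Mul(Rational(1, 3), 4, -2)) = Mul(-75, Rational(-8, 3)) = 200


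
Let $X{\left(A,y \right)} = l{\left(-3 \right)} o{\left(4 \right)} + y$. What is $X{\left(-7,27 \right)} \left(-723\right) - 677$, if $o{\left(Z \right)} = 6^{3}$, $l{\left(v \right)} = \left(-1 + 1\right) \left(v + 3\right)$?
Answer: $-20198$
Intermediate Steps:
$l{\left(v \right)} = 0$ ($l{\left(v \right)} = 0 \left(3 + v\right) = 0$)
$o{\left(Z \right)} = 216$
$X{\left(A,y \right)} = y$ ($X{\left(A,y \right)} = 0 \cdot 216 + y = 0 + y = y$)
$X{\left(-7,27 \right)} \left(-723\right) - 677 = 27 \left(-723\right) - 677 = -19521 - 677 = -20198$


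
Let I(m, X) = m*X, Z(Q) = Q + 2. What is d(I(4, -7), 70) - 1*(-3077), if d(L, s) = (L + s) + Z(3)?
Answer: 3124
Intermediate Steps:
Z(Q) = 2 + Q
I(m, X) = X*m
d(L, s) = 5 + L + s (d(L, s) = (L + s) + (2 + 3) = (L + s) + 5 = 5 + L + s)
d(I(4, -7), 70) - 1*(-3077) = (5 - 7*4 + 70) - 1*(-3077) = (5 - 28 + 70) + 3077 = 47 + 3077 = 3124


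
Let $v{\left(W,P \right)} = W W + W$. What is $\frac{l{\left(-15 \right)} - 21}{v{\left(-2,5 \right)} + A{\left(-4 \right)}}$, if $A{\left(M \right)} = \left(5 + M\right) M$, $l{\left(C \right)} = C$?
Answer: $18$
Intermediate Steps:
$v{\left(W,P \right)} = W + W^{2}$ ($v{\left(W,P \right)} = W^{2} + W = W + W^{2}$)
$A{\left(M \right)} = M \left(5 + M\right)$
$\frac{l{\left(-15 \right)} - 21}{v{\left(-2,5 \right)} + A{\left(-4 \right)}} = \frac{-15 - 21}{- 2 \left(1 - 2\right) - 4 \left(5 - 4\right)} = - \frac{36}{\left(-2\right) \left(-1\right) - 4} = - \frac{36}{2 - 4} = - \frac{36}{-2} = \left(-36\right) \left(- \frac{1}{2}\right) = 18$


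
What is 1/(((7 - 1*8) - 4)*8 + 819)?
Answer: 1/779 ≈ 0.0012837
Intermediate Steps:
1/(((7 - 1*8) - 4)*8 + 819) = 1/(((7 - 8) - 4)*8 + 819) = 1/((-1 - 4)*8 + 819) = 1/(-5*8 + 819) = 1/(-40 + 819) = 1/779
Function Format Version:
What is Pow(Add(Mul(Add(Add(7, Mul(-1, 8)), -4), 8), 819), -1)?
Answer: Rational(1, 779) ≈ 0.0012837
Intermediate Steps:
Pow(Add(Mul(Add(Add(7, Mul(-1, 8)), -4), 8), 819), -1) = Pow(Add(Mul(Add(Add(7, -8), -4), 8), 819), -1) = Pow(Add(Mul(Add(-1, -4), 8), 819), -1) = Pow(Add(Mul(-5, 8), 819), -1) = Pow(Add(-40, 819), -1) = Pow(779, -1) = Rational(1, 779)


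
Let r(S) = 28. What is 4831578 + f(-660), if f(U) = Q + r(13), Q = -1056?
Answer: 4830550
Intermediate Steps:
f(U) = -1028 (f(U) = -1056 + 28 = -1028)
4831578 + f(-660) = 4831578 - 1028 = 4830550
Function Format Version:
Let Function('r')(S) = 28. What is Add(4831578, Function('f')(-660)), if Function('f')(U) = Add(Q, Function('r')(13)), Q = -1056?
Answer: 4830550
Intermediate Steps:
Function('f')(U) = -1028 (Function('f')(U) = Add(-1056, 28) = -1028)
Add(4831578, Function('f')(-660)) = Add(4831578, -1028) = 4830550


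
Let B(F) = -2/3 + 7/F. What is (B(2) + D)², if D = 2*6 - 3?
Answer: 5041/36 ≈ 140.03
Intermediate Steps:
B(F) = -⅔ + 7/F (B(F) = -2*⅓ + 7/F = -⅔ + 7/F)
D = 9 (D = 12 - 3 = 9)
(B(2) + D)² = ((-⅔ + 7/2) + 9)² = (17/6 + 9)² = (71/6)² = 5041/36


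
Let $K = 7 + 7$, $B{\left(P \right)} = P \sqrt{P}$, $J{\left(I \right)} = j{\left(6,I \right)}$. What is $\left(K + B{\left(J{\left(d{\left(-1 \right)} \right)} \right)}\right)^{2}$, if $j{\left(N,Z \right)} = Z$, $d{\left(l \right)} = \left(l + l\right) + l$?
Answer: $169 - 84 i \sqrt{3} \approx 169.0 - 145.49 i$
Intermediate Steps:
$d{\left(l \right)} = 3 l$ ($d{\left(l \right)} = 2 l + l = 3 l$)
$J{\left(I \right)} = I$
$B{\left(P \right)} = P^{\frac{3}{2}}$
$K = 14$
$\left(K + B{\left(J{\left(d{\left(-1 \right)} \right)} \right)}\right)^{2} = \left(14 + \left(3 \left(-1\right)\right)^{\frac{3}{2}}\right)^{2} = \left(14 + \left(-3\right)^{\frac{3}{2}}\right)^{2} = \left(14 - 3 i \sqrt{3}\right)^{2}$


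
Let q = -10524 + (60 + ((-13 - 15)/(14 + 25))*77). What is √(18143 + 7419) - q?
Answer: 410252/39 + √25562 ≈ 10679.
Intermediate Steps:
q = -410252/39 (q = -10524 + (60 - 28/39*77) = -10524 + (60 - 2156/39) = -10524 + 184/39 = -410252/39 ≈ -10519.)
√(18143 + 7419) - q = √(18143 + 7419) - 1*(-410252/39) = √25562 + 410252/39 = 410252/39 + √25562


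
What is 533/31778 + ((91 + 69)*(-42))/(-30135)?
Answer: 2186763/9120286 ≈ 0.23977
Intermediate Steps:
533/31778 + ((91 + 69)*(-42))/(-30135) = 533*(1/31778) + (160*(-42))*(-1/30135) = 533/31778 - 6720*(-1/30135) = 533/31778 + 64/287 = 2186763/9120286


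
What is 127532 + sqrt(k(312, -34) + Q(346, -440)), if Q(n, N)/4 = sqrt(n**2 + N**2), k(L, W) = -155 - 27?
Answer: 127532 + sqrt(-182 + 8*sqrt(78329)) ≈ 1.2758e+5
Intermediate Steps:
k(L, W) = -182
Q(n, N) = 4*sqrt(N**2 + n**2) (Q(n, N) = 4*sqrt(n**2 + N**2) = 4*sqrt(N**2 + n**2))
127532 + sqrt(k(312, -34) + Q(346, -440)) = 127532 + sqrt(-182 + 4*sqrt((-440)**2 + 346**2)) = 127532 + sqrt(-182 + 4*sqrt(193600 + 119716)) = 127532 + sqrt(-182 + 4*sqrt(313316)) = 127532 + sqrt(-182 + 4*(2*sqrt(78329))) = 127532 + sqrt(-182 + 8*sqrt(78329))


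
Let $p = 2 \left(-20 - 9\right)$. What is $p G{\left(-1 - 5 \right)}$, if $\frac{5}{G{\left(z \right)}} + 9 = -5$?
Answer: $\frac{145}{7} \approx 20.714$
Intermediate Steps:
$G{\left(z \right)} = - \frac{5}{14}$ ($G{\left(z \right)} = \frac{5}{-9 - 5} = \frac{5}{-14} = 5 \left(- \frac{1}{14}\right) = - \frac{5}{14}$)
$p = -58$ ($p = 2 \left(-29\right) = -58$)
$p G{\left(-1 - 5 \right)} = \left(-58\right) \left(- \frac{5}{14}\right) = \frac{145}{7}$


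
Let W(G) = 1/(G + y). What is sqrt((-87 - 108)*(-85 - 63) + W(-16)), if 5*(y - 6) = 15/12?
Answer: 4*sqrt(2743494)/39 ≈ 169.88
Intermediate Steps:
y = 25/4 (y = 6 + (15/12)/5 = 6 + (15*(1/12))/5 = 6 + (1/5)*(5/4) = 6 + 1/4 = 25/4 ≈ 6.2500)
W(G) = 1/(25/4 + G) (W(G) = 1/(G + 25/4) = 1/(25/4 + G))
sqrt((-87 - 108)*(-85 - 63) + W(-16)) = sqrt((-87 - 108)*(-85 - 63) + 4/(25 + 4*(-16))) = sqrt(-195*(-148) + 4/(25 - 64)) = sqrt(28860 + 4/(-39)) = sqrt(28860 + 4*(-1/39)) = sqrt(28860 - 4/39) = sqrt(1125536/39) = 4*sqrt(2743494)/39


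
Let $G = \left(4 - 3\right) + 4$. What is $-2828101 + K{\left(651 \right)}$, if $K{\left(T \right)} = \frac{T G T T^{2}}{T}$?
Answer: $1376644154$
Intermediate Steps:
$G = 5$ ($G = 1 + 4 = 5$)
$K{\left(T \right)} = 5 T^{3}$ ($K{\left(T \right)} = \frac{T 5 T T^{2}}{T} = \frac{5 T T^{3}}{T} = \frac{5 T^{4}}{T} = 5 T^{3}$)
$-2828101 + K{\left(651 \right)} = -2828101 + 5 \cdot 651^{3} = -2828101 + 5 \cdot 275894451 = -2828101 + 1379472255 = 1376644154$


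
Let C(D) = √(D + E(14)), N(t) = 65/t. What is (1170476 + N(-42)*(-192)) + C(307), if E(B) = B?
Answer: 8195412/7 + √321 ≈ 1.1708e+6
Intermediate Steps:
C(D) = √(14 + D) (C(D) = √(D + 14) = √(14 + D))
(1170476 + N(-42)*(-192)) + C(307) = (1170476 + (65/(-42))*(-192)) + √(14 + 307) = (1170476 + (65*(-1/42))*(-192)) + √321 = (1170476 - 65/42*(-192)) + √321 = (1170476 + 2080/7) + √321 = 8195412/7 + √321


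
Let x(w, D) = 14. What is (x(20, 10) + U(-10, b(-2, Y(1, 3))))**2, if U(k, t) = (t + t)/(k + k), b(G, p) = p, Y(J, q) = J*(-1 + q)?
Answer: 4761/25 ≈ 190.44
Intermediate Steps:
U(k, t) = t/k (U(k, t) = (2*t)/((2*k)) = (2*t)*(1/(2*k)) = t/k)
(x(20, 10) + U(-10, b(-2, Y(1, 3))))**2 = (14 + (1*(-1 + 3))/(-10))**2 = (14 + (1*2)*(-1/10))**2 = (14 + 2*(-1/10))**2 = (14 - 1/5)**2 = (69/5)**2 = 4761/25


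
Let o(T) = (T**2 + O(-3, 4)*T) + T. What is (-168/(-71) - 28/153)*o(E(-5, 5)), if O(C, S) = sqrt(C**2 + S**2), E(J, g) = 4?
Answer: 948640/10863 ≈ 87.328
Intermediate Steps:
o(T) = T**2 + 6*T (o(T) = (T**2 + sqrt((-3)**2 + 4**2)*T) + T = (T**2 + sqrt(9 + 16)*T) + T = (T**2 + sqrt(25)*T) + T = (T**2 + 5*T) + T = T**2 + 6*T)
(-168/(-71) - 28/153)*o(E(-5, 5)) = (-168/(-71) - 28/153)*(4*(6 + 4)) = (-168*(-1/71) - 28*1/153)*(4*10) = (168/71 - 28/153)*40 = (23716/10863)*40 = 948640/10863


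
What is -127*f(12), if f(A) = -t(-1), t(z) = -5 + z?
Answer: -762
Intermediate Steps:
f(A) = 6 (f(A) = -(-5 - 1) = -1*(-6) = 6)
-127*f(12) = -127*6 = -762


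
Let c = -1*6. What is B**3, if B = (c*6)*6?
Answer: -10077696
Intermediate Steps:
c = -6
B = -216 (B = -6*6*6 = -36*6 = -216)
B**3 = (-216)**3 = -10077696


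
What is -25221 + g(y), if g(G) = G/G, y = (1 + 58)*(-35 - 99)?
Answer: -25220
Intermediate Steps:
y = -7906 (y = 59*(-134) = -7906)
g(G) = 1
-25221 + g(y) = -25221 + 1 = -25220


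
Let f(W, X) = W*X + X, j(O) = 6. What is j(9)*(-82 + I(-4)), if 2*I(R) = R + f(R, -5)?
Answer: -459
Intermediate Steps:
f(W, X) = X + W*X
I(R) = -5/2 - 2*R (I(R) = (R - 5*(1 + R))/2 = (R + (-5 - 5*R))/2 = (-5 - 4*R)/2 = -5/2 - 2*R)
j(9)*(-82 + I(-4)) = 6*(-82 + (-5/2 - 2*(-4))) = 6*(-82 + (-5/2 + 8)) = 6*(-82 + 11/2) = 6*(-153/2) = -459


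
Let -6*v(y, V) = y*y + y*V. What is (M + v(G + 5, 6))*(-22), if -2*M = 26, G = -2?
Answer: 385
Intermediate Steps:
M = -13 (M = -½*26 = -13)
v(y, V) = -y²/6 - V*y/6 (v(y, V) = -(y*y + y*V)/6 = -(y² + V*y)/6 = -y²/6 - V*y/6)
(M + v(G + 5, 6))*(-22) = (-13 - (-2 + 5)*(6 + (-2 + 5))/6)*(-22) = (-13 - ⅙*3*(6 + 3))*(-22) = (-13 - ⅙*3*9)*(-22) = (-13 - 9/2)*(-22) = -35/2*(-22) = 385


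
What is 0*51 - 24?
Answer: -24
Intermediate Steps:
0*51 - 24 = 0 - 24 = -24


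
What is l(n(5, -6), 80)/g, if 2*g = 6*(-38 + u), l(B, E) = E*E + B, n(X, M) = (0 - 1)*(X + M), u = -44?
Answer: -6401/246 ≈ -26.020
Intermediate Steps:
n(X, M) = -M - X (n(X, M) = -(M + X) = -M - X)
l(B, E) = B + E² (l(B, E) = E² + B = B + E²)
g = -246 (g = (6*(-38 - 44))/2 = (6*(-82))/2 = (½)*(-492) = -246)
l(n(5, -6), 80)/g = ((-1*(-6) - 1*5) + 80²)/(-246) = ((6 - 5) + 6400)*(-1/246) = (1 + 6400)*(-1/246) = 6401*(-1/246) = -6401/246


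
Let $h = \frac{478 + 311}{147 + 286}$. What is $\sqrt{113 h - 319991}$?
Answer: $\frac{i \sqrt{59956187618}}{433} \approx 565.5 i$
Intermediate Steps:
$h = \frac{789}{433} \approx 1.8222$
$\sqrt{113 h - 319991} = \sqrt{113 \cdot \frac{789}{433} - 319991} = \sqrt{\frac{89157}{433} - 319991} = \sqrt{- \frac{138466946}{433}} = \frac{i \sqrt{59956187618}}{433}$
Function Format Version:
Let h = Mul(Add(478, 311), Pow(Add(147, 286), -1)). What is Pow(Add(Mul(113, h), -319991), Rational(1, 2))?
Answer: Mul(Rational(1, 433), I, Pow(59956187618, Rational(1, 2))) ≈ Mul(565.50, I)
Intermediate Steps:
h = Rational(789, 433) (h = Mul(789, Pow(433, -1)) = Mul(789, Rational(1, 433)) = Rational(789, 433) ≈ 1.8222)
Pow(Add(Mul(113, h), -319991), Rational(1, 2)) = Pow(Add(Mul(113, Rational(789, 433)), -319991), Rational(1, 2)) = Pow(Add(Rational(89157, 433), -319991), Rational(1, 2)) = Pow(Rational(-138466946, 433), Rational(1, 2)) = Mul(Rational(1, 433), I, Pow(59956187618, Rational(1, 2)))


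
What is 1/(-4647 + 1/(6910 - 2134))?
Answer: -4776/22194071 ≈ -0.00021519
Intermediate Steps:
1/(-4647 + 1/(6910 - 2134)) = 1/(-4647 + 1/4776) = 1/(-22194071/4776) = -4776/22194071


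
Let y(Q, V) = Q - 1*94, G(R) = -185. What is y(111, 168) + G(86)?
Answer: -168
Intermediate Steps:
y(Q, V) = -94 + Q (y(Q, V) = Q - 94 = -94 + Q)
y(111, 168) + G(86) = (-94 + 111) - 185 = 17 - 185 = -168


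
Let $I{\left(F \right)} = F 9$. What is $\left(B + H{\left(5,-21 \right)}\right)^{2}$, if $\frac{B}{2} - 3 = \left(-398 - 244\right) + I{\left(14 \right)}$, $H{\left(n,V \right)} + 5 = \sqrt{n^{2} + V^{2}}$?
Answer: $\left(1031 - \sqrt{466}\right)^{2} \approx 1.0189 \cdot 10^{6}$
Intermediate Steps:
$I{\left(F \right)} = 9 F$
$H{\left(n,V \right)} = -5 + \sqrt{V^{2} + n^{2}}$ ($H{\left(n,V \right)} = -5 + \sqrt{n^{2} + V^{2}} = -5 + \sqrt{V^{2} + n^{2}}$)
$B = -1026$ ($B = 6 + 2 \left(\left(-398 - 244\right) + 9 \cdot 14\right) = 6 + 2 \left(-642 + 126\right) = 6 + 2 \left(-516\right) = 6 - 1032 = -1026$)
$\left(B + H{\left(5,-21 \right)}\right)^{2} = \left(-1026 - \left(5 - \sqrt{\left(-21\right)^{2} + 5^{2}}\right)\right)^{2} = \left(-1026 - \left(5 - \sqrt{441 + 25}\right)\right)^{2} = \left(-1026 - \left(5 - \sqrt{466}\right)\right)^{2} = \left(-1031 + \sqrt{466}\right)^{2}$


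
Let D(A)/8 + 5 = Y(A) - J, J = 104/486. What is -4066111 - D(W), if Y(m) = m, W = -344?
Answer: -987386101/243 ≈ -4.0633e+6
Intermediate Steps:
J = 52/243 (J = 104*(1/486) = 52/243 ≈ 0.21399)
D(A) = -10136/243 + 8*A (D(A) = -40 + 8*(A - 1*52/243) = -40 + 8*(A - 52/243) = -40 + 8*(-52/243 + A) = -40 + (-416/243 + 8*A) = -10136/243 + 8*A)
-4066111 - D(W) = -4066111 - (-10136/243 + 8*(-344)) = -4066111 - (-10136/243 - 2752) = -4066111 - 1*(-678872/243) = -4066111 + 678872/243 = -987386101/243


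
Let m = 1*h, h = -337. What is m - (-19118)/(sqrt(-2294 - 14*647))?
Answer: -337 - 869*I*sqrt(2838)/258 ≈ -337.0 - 179.43*I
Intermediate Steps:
m = -337 (m = 1*(-337) = -337)
m - (-19118)/(sqrt(-2294 - 14*647)) = -337 - (-19118)/(sqrt(-2294 - 14*647)) = -337 - (-19118)/(sqrt(-2294 - 9058)) = -337 - (-19118)/(sqrt(-11352)) = -337 - (-19118)/(2*I*sqrt(2838)) = -337 - (-19118)*(-I*sqrt(2838)/5676) = -337 - 869*I*sqrt(2838)/258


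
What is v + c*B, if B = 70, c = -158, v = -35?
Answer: -11095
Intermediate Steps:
v + c*B = -35 - 158*70 = -35 - 11060 = -11095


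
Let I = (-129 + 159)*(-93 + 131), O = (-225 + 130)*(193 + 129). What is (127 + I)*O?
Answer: -38757530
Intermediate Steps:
O = -30590 (O = -95*322 = -30590)
I = 1140 (I = 30*38 = 1140)
(127 + I)*O = (127 + 1140)*(-30590) = 1267*(-30590) = -38757530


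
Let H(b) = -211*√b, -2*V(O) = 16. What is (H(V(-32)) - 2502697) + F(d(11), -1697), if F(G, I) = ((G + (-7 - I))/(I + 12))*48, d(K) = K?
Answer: -4217126093/1685 - 422*I*√2 ≈ -2.5027e+6 - 596.8*I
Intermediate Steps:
V(O) = -8 (V(O) = -½*16 = -8)
F(G, I) = 48*(-7 + G - I)/(12 + I) (F(G, I) = ((-7 + G - I)/(12 + I))*48 = 48*(-7 + G - I)/(12 + I))
(H(V(-32)) - 2502697) + F(d(11), -1697) = (-422*I*√2 - 2502697) + 48*(-7 + 11 - 1*(-1697))/(12 - 1697) = (-422*I*√2 - 2502697) + 48*(-7 + 11 + 1697)/(-1685) = (-422*I*√2 - 2502697) + 48*(-1/1685)*1701 = (-2502697 - 422*I*√2) - 81648/1685 = -4217126093/1685 - 422*I*√2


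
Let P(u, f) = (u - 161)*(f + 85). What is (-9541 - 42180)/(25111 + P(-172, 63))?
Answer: 51721/24173 ≈ 2.1396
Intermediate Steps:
P(u, f) = (-161 + u)*(85 + f)
(-9541 - 42180)/(25111 + P(-172, 63)) = (-9541 - 42180)/(25111 + (-13685 - 161*63 + 85*(-172) + 63*(-172))) = -51721/(25111 + (-13685 - 10143 - 14620 - 10836)) = -51721/(25111 - 49284) = -51721/(-24173) = -51721*(-1/24173) = 51721/24173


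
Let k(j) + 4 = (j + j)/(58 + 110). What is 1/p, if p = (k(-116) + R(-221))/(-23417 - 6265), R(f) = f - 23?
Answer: 623322/5237 ≈ 119.02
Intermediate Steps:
R(f) = -23 + f
k(j) = -4 + j/84 (k(j) = -4 + (j + j)/(58 + 110) = -4 + (2*j)/168 = -4 + (2*j)*(1/168) = -4 + j/84)
p = 5237/623322 (p = ((-4 + (1/84)*(-116)) + (-23 - 221))/(-23417 - 6265) = ((-4 - 29/21) - 244)/(-29682) = (-113/21 - 244)*(-1/29682) = -5237/21*(-1/29682) = 5237/623322 ≈ 0.0084018)
1/p = 1/(5237/623322) = 623322/5237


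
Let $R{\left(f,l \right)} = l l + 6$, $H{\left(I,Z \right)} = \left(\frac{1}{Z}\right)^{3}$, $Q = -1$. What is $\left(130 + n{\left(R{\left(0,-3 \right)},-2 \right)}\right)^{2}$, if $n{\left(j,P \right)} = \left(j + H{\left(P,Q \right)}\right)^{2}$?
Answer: $106276$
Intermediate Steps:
$H{\left(I,Z \right)} = \frac{1}{Z^{3}}$
$R{\left(f,l \right)} = 6 + l^{2}$ ($R{\left(f,l \right)} = l^{2} + 6 = 6 + l^{2}$)
$n{\left(j,P \right)} = \left(-1 + j\right)^{2}$ ($n{\left(j,P \right)} = \left(j + \frac{1}{-1}\right)^{2} = \left(j - 1\right)^{2} = \left(-1 + j\right)^{2}$)
$\left(130 + n{\left(R{\left(0,-3 \right)},-2 \right)}\right)^{2} = \left(130 + \left(-1 + \left(6 + \left(-3\right)^{2}\right)\right)^{2}\right)^{2} = \left(130 + \left(-1 + \left(6 + 9\right)\right)^{2}\right)^{2} = \left(130 + \left(-1 + 15\right)^{2}\right)^{2} = \left(130 + 14^{2}\right)^{2} = \left(130 + 196\right)^{2} = 326^{2} = 106276$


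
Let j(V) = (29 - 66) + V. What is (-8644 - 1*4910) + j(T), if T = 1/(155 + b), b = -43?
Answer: -1522191/112 ≈ -13591.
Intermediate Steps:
T = 1/112 (T = 1/(155 - 43) = 1/112 ≈ 0.0089286)
j(V) = -37 + V
(-8644 - 1*4910) + j(T) = (-8644 - 1*4910) + (-37 + 1/112) = (-8644 - 4910) - 4143/112 = -13554 - 4143/112 = -1522191/112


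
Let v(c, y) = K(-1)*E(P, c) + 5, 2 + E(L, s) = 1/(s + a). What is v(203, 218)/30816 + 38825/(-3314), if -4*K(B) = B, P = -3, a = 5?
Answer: -4651487605/397043712 ≈ -11.715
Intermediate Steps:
K(B) = -B/4
E(L, s) = -2 + 1/(5 + s) (E(L, s) = -2 + 1/(s + 5) = -2 + 1/(5 + s))
v(c, y) = 5 + (-9 - 2*c)/(4*(5 + c)) (v(c, y) = (-1/4*(-1))*((-9 - 2*c)/(5 + c)) + 5 = ((-9 - 2*c)/(5 + c))/4 + 5 = (-9 - 2*c)/(4*(5 + c)) + 5 = 5 + (-9 - 2*c)/(4*(5 + c)))
v(203, 218)/30816 + 38825/(-3314) = ((91 + 18*203)/(4*(5 + 203)))/30816 + 38825/(-3314) = ((1/4)*(91 + 3654)/208)*(1/30816) + 38825*(-1/3314) = ((1/4)*(1/208)*3745)*(1/30816) - 38825/3314 = (3745/832)*(1/30816) - 38825/3314 = 35/239616 - 38825/3314 = -4651487605/397043712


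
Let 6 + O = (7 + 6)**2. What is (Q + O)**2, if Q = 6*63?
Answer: 292681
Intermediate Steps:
O = 163 (O = -6 + (7 + 6)**2 = -6 + 13**2 = -6 + 169 = 163)
Q = 378
(Q + O)**2 = (378 + 163)**2 = 541**2 = 292681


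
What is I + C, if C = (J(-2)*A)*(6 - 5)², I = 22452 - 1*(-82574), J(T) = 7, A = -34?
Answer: 104788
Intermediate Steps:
I = 105026 (I = 22452 + 82574 = 105026)
C = -238 (C = (7*(-34))*(6 - 5)² = -238*1² = -238*1 = -238)
I + C = 105026 - 238 = 104788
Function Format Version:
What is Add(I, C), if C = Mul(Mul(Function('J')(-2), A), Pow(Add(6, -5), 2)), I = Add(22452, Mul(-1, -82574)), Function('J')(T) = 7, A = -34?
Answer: 104788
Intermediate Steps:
I = 105026 (I = Add(22452, 82574) = 105026)
C = -238 (C = Mul(Mul(7, -34), Pow(Add(6, -5), 2)) = Mul(-238, Pow(1, 2)) = Mul(-238, 1) = -238)
Add(I, C) = Add(105026, -238) = 104788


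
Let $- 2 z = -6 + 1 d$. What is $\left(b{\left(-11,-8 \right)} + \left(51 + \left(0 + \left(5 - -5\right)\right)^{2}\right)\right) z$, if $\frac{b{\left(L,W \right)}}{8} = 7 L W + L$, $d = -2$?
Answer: $19964$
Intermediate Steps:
$b{\left(L,W \right)} = 8 L + 56 L W$ ($b{\left(L,W \right)} = 8 \left(7 L W + L\right) = 8 \left(L + 7 L W\right) = 8 L + 56 L W$)
$z = 4$ ($z = - \frac{-6 + 1 \left(-2\right)}{2} = - \frac{-6 - 2}{2} = \left(- \frac{1}{2}\right) \left(-8\right) = 4$)
$\left(b{\left(-11,-8 \right)} + \left(51 + \left(0 + \left(5 - -5\right)\right)^{2}\right)\right) z = \left(8 \left(-11\right) \left(1 + 7 \left(-8\right)\right) + \left(51 + \left(0 + \left(5 - -5\right)\right)^{2}\right)\right) 4 = \left(8 \left(-11\right) \left(1 - 56\right) + \left(51 + \left(0 + \left(5 + 5\right)\right)^{2}\right)\right) 4 = \left(8 \left(-11\right) \left(-55\right) + \left(51 + \left(0 + 10\right)^{2}\right)\right) 4 = \left(4840 + \left(51 + 10^{2}\right)\right) 4 = \left(4840 + \left(51 + 100\right)\right) 4 = \left(4840 + 151\right) 4 = 4991 \cdot 4 = 19964$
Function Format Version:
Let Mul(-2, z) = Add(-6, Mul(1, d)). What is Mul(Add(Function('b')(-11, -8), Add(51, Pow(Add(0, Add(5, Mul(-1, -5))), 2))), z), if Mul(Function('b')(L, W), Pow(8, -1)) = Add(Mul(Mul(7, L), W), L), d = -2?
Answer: 19964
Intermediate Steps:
Function('b')(L, W) = Add(Mul(8, L), Mul(56, L, W)) (Function('b')(L, W) = Mul(8, Add(Mul(Mul(7, L), W), L)) = Mul(8, Add(Mul(7, L, W), L)) = Mul(8, Add(L, Mul(7, L, W))) = Add(Mul(8, L), Mul(56, L, W)))
z = 4 (z = Mul(Rational(-1, 2), Add(-6, Mul(1, -2))) = Mul(Rational(-1, 2), Add(-6, -2)) = Mul(Rational(-1, 2), -8) = 4)
Mul(Add(Function('b')(-11, -8), Add(51, Pow(Add(0, Add(5, Mul(-1, -5))), 2))), z) = Mul(Add(Mul(8, -11, Add(1, Mul(7, -8))), Add(51, Pow(Add(0, Add(5, Mul(-1, -5))), 2))), 4) = Mul(Add(Mul(8, -11, Add(1, -56)), Add(51, Pow(Add(0, Add(5, 5)), 2))), 4) = Mul(Add(Mul(8, -11, -55), Add(51, Pow(Add(0, 10), 2))), 4) = Mul(Add(4840, Add(51, Pow(10, 2))), 4) = Mul(Add(4840, Add(51, 100)), 4) = Mul(Add(4840, 151), 4) = Mul(4991, 4) = 19964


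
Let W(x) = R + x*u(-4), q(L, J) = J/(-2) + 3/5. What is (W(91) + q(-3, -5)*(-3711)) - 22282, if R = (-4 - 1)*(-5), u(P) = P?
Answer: -341251/10 ≈ -34125.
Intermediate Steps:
R = 25 (R = -5*(-5) = 25)
q(L, J) = ⅗ - J/2 (q(L, J) = J*(-½) + 3*(⅕) = -J/2 + ⅗ = ⅗ - J/2)
W(x) = 25 - 4*x (W(x) = 25 + x*(-4) = 25 - 4*x)
(W(91) + q(-3, -5)*(-3711)) - 22282 = ((25 - 4*91) + (⅗ - ½*(-5))*(-3711)) - 22282 = ((25 - 364) + (⅗ + 5/2)*(-3711)) - 22282 = (-339 + (31/10)*(-3711)) - 22282 = (-339 - 115041/10) - 22282 = -118431/10 - 22282 = -341251/10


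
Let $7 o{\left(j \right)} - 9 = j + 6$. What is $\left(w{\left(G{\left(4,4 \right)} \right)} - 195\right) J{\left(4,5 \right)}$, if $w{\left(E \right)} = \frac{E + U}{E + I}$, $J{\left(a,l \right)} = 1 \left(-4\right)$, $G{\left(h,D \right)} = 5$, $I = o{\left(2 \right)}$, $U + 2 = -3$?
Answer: $780$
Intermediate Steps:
$U = -5$ ($U = -2 - 3 = -5$)
$o{\left(j \right)} = \frac{15}{7} + \frac{j}{7}$ ($o{\left(j \right)} = \frac{9}{7} + \frac{j + 6}{7} = \frac{9}{7} + \frac{6 + j}{7} = \frac{9}{7} + \left(\frac{6}{7} + \frac{j}{7}\right) = \frac{15}{7} + \frac{j}{7}$)
$I = \frac{17}{7}$ ($I = \frac{15}{7} + \frac{1}{7} \cdot 2 = \frac{15}{7} + \frac{2}{7} = \frac{17}{7} \approx 2.4286$)
$J{\left(a,l \right)} = -4$
$w{\left(E \right)} = \frac{-5 + E}{\frac{17}{7} + E}$ ($w{\left(E \right)} = \frac{E - 5}{E + \frac{17}{7}} = \frac{-5 + E}{\frac{17}{7} + E}$)
$\left(w{\left(G{\left(4,4 \right)} \right)} - 195\right) J{\left(4,5 \right)} = \left(\frac{7 \left(-5 + 5\right)}{17 + 7 \cdot 5} - 195\right) \left(-4\right) = \left(7 \frac{1}{17 + 35} \cdot 0 - 195\right) \left(-4\right) = \left(7 \cdot \frac{1}{52} \cdot 0 - 195\right) \left(-4\right) = \left(0 - 195\right) \left(-4\right) = \left(-195\right) \left(-4\right) = 780$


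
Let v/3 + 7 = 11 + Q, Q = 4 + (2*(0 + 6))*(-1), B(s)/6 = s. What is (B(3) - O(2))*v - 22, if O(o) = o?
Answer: -214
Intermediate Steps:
B(s) = 6*s
Q = -8 (Q = 4 + (2*6)*(-1) = 4 + 12*(-1) = 4 - 12 = -8)
v = -12 (v = -21 + 3*(11 - 8) = -21 + 3*3 = -21 + 9 = -12)
(B(3) - O(2))*v - 22 = (6*3 - 1*2)*(-12) - 22 = (18 - 2)*(-12) - 22 = 16*(-12) - 22 = -192 - 22 = -214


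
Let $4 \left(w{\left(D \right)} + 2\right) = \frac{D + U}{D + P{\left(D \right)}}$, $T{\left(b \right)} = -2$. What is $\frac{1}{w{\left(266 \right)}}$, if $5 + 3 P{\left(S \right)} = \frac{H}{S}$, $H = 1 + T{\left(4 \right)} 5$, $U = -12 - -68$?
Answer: $- \frac{210929}{357619} \approx -0.58982$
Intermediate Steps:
$U = 56$ ($U = -12 + 68 = 56$)
$H = -9$ ($H = 1 - 10 = -9$)
$P{\left(S \right)} = - \frac{5}{3} - \frac{3}{S}$ ($P{\left(S \right)} = - \frac{5}{3} + \frac{\left(-9\right) \frac{1}{S}}{3} = - \frac{5}{3} - \frac{3}{S}$)
$w{\left(D \right)} = -2 + \frac{56 + D}{4 \left(- \frac{5}{3} + D - \frac{3}{D}\right)}$ ($w{\left(D \right)} = -2 + \frac{\left(D + 56\right) \frac{1}{D - \left(\frac{5}{3} + \frac{3}{D}\right)}}{4} = -2 + \frac{\left(56 + D\right) \frac{1}{- \frac{5}{3} + D - \frac{3}{D}}}{4} = -2 + \frac{\frac{1}{- \frac{5}{3} + D - \frac{3}{D}} \left(56 + D\right)}{4} = -2 + \frac{56 + D}{4 \left(- \frac{5}{3} + D - \frac{3}{D}\right)}$)
$\frac{1}{w{\left(266 \right)}} = \frac{1}{\frac{1}{4} \frac{1}{-9 - 1330 + 3 \cdot 266^{2}} \left(72 - 21 \cdot 266^{2} + 208 \cdot 266\right)} = \frac{1}{\frac{1}{4} \frac{1}{-9 - 1330 + 3 \cdot 70756} \left(72 - 1485876 + 55328\right)} = \frac{1}{\frac{1}{4} \frac{1}{-9 - 1330 + 212268} \left(72 - 1485876 + 55328\right)} = \frac{1}{\frac{1}{4} \cdot \frac{1}{210929} \left(-1430476\right)} = \frac{1}{- \frac{357619}{210929}} = - \frac{210929}{357619}$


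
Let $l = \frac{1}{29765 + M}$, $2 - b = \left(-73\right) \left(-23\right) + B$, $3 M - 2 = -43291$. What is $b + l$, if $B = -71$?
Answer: $- \frac{73885633}{46006} \approx -1606.0$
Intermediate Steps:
$M = - \frac{43289}{3}$ ($M = \frac{2}{3} + \frac{1}{3} \left(-43291\right) = \frac{2}{3} - \frac{43291}{3} = - \frac{43289}{3} \approx -14430.0$)
$b = -1606$ ($b = 2 - \left(\left(-73\right) \left(-23\right) - 71\right) = 2 - \left(1679 - 71\right) = 2 - 1608 = -1606$)
$l = \frac{3}{46006}$ ($l = \frac{1}{29765 - \frac{43289}{3}} = \frac{1}{\frac{46006}{3}} = \frac{3}{46006} \approx 6.5209 \cdot 10^{-5}$)
$b + l = -1606 + \frac{3}{46006} = - \frac{73885633}{46006}$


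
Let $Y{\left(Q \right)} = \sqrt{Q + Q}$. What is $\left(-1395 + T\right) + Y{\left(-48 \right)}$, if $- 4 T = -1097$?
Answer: $- \frac{4483}{4} + 4 i \sqrt{6} \approx -1120.8 + 9.798 i$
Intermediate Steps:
$T = \frac{1097}{4}$ ($T = \left(- \frac{1}{4}\right) \left(-1097\right) = \frac{1097}{4} \approx 274.25$)
$Y{\left(Q \right)} = \sqrt{2} \sqrt{Q}$ ($Y{\left(Q \right)} = \sqrt{2 Q} = \sqrt{2} \sqrt{Q}$)
$\left(-1395 + T\right) + Y{\left(-48 \right)} = \left(-1395 + \frac{1097}{4}\right) + \sqrt{2} \sqrt{-48} = - \frac{4483}{4} + \sqrt{2} \cdot 4 i \sqrt{3} = - \frac{4483}{4} + 4 i \sqrt{6}$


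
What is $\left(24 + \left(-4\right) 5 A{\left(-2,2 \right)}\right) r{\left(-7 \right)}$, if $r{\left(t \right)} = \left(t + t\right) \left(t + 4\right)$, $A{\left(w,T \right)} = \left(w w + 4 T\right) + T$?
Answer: $-10752$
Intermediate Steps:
$A{\left(w,T \right)} = w^{2} + 5 T$ ($A{\left(w,T \right)} = \left(w^{2} + 4 T\right) + T = w^{2} + 5 T$)
$r{\left(t \right)} = 2 t \left(4 + t\right)$
$\left(24 + \left(-4\right) 5 A{\left(-2,2 \right)}\right) r{\left(-7 \right)} = \left(24 + \left(-4\right) 5 \left(\left(-2\right)^{2} + 5 \cdot 2\right)\right) 2 \left(-7\right) \left(4 - 7\right) = \left(24 - 20 \left(4 + 10\right)\right) 2 \left(-7\right) \left(-3\right) = \left(24 - 280\right) 42 = \left(-256\right) 42 = -10752$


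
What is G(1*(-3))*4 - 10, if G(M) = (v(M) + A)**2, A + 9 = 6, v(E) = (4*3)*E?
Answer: 6074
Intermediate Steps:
v(E) = 12*E
A = -3 (A = -9 + 6 = -3)
G(M) = (-3 + 12*M)**2 (G(M) = (12*M - 3)**2 = (-3 + 12*M)**2)
G(1*(-3))*4 - 10 = (9*(-1 + 4*(1*(-3)))**2)*4 - 10 = (9*(-1 + 4*(-3))**2)*4 - 10 = (9*(-1 - 12)**2)*4 - 10 = (9*(-13)**2)*4 - 10 = (9*169)*4 - 10 = 1521*4 - 10 = 6084 - 10 = 6074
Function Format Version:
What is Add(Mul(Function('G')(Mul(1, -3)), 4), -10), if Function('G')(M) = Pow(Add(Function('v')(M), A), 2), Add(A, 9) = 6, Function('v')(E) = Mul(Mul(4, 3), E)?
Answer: 6074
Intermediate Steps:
Function('v')(E) = Mul(12, E)
A = -3 (A = Add(-9, 6) = -3)
Function('G')(M) = Pow(Add(-3, Mul(12, M)), 2) (Function('G')(M) = Pow(Add(Mul(12, M), -3), 2) = Pow(Add(-3, Mul(12, M)), 2))
Add(Mul(Function('G')(Mul(1, -3)), 4), -10) = Add(Mul(Mul(9, Pow(Add(-1, Mul(4, Mul(1, -3))), 2)), 4), -10) = Add(Mul(Mul(9, Pow(Add(-1, Mul(4, -3)), 2)), 4), -10) = Add(Mul(Mul(9, Pow(Add(-1, -12), 2)), 4), -10) = Add(Mul(Mul(9, Pow(-13, 2)), 4), -10) = Add(Mul(Mul(9, 169), 4), -10) = Add(Mul(1521, 4), -10) = Add(6084, -10) = 6074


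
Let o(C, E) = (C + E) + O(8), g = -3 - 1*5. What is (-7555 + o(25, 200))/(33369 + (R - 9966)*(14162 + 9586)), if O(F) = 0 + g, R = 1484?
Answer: 2446/67132389 ≈ 3.6435e-5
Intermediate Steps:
g = -8 (g = -3 - 5 = -8)
O(F) = -8 (O(F) = 0 - 8 = -8)
o(C, E) = -8 + C + E (o(C, E) = (C + E) - 8 = -8 + C + E)
(-7555 + o(25, 200))/(33369 + (R - 9966)*(14162 + 9586)) = (-7555 + (-8 + 25 + 200))/(33369 + (1484 - 9966)*(14162 + 9586)) = (-7555 + 217)/(33369 - 8482*23748) = -7338/(33369 - 201430536) = -7338/(-201397167) = -7338*(-1/201397167) = 2446/67132389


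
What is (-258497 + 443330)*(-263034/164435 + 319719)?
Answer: 9717175539202923/164435 ≈ 5.9094e+10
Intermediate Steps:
(-258497 + 443330)*(-263034/164435 + 319719) = 184833*(-263034*1/164435 + 319719) = 184833*(-263034/164435 + 319719) = 184833*(52572730731/164435) = 9717175539202923/164435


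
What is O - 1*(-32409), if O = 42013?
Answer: 74422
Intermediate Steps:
O - 1*(-32409) = 42013 - 1*(-32409) = 42013 + 32409 = 74422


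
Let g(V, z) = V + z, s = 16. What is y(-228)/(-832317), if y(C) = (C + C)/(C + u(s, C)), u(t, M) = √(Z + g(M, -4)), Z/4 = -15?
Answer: -8664/3625850291 - 76*I*√73/3625850291 ≈ -2.3895e-6 - 1.7909e-7*I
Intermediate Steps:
Z = -60 (Z = 4*(-15) = -60)
u(t, M) = √(-64 + M) (u(t, M) = √(-60 + (M - 4)) = √(-60 + (-4 + M)) = √(-64 + M))
y(C) = 2*C/(C + √(-64 + C)) (y(C) = (C + C)/(C + √(-64 + C)) = (2*C)/(C + √(-64 + C)) = 2*C/(C + √(-64 + C)))
y(-228)/(-832317) = (2*(-228)/(-228 + √(-64 - 228)))/(-832317) = (2*(-228)/(-228 + √(-292)))*(-1/832317) = (2*(-228)/(-228 + 2*I*√73))*(-1/832317) = -456/(-228 + 2*I*√73)*(-1/832317) = 152/(277439*(-228 + 2*I*√73))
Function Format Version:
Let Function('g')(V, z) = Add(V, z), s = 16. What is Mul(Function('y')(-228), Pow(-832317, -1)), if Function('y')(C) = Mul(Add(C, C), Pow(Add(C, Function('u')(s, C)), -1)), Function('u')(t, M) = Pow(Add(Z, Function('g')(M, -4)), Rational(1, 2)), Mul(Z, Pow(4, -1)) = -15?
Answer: Add(Rational(-8664, 3625850291), Mul(Rational(-76, 3625850291), I, Pow(73, Rational(1, 2)))) ≈ Add(-2.3895e-6, Mul(-1.7909e-7, I))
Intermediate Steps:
Z = -60 (Z = Mul(4, -15) = -60)
Function('u')(t, M) = Pow(Add(-64, M), Rational(1, 2)) (Function('u')(t, M) = Pow(Add(-60, Add(M, -4)), Rational(1, 2)) = Pow(Add(-60, Add(-4, M)), Rational(1, 2)) = Pow(Add(-64, M), Rational(1, 2)))
Function('y')(C) = Mul(2, C, Pow(Add(C, Pow(Add(-64, C), Rational(1, 2))), -1)) (Function('y')(C) = Mul(Add(C, C), Pow(Add(C, Pow(Add(-64, C), Rational(1, 2))), -1)) = Mul(Mul(2, C), Pow(Add(C, Pow(Add(-64, C), Rational(1, 2))), -1)) = Mul(2, C, Pow(Add(C, Pow(Add(-64, C), Rational(1, 2))), -1)))
Mul(Function('y')(-228), Pow(-832317, -1)) = Mul(Mul(2, -228, Pow(Add(-228, Pow(Add(-64, -228), Rational(1, 2))), -1)), Pow(-832317, -1)) = Mul(Mul(2, -228, Pow(Add(-228, Pow(-292, Rational(1, 2))), -1)), Rational(-1, 832317)) = Mul(Mul(2, -228, Pow(Add(-228, Mul(2, I, Pow(73, Rational(1, 2)))), -1)), Rational(-1, 832317)) = Mul(Mul(-456, Pow(Add(-228, Mul(2, I, Pow(73, Rational(1, 2)))), -1)), Rational(-1, 832317)) = Mul(Rational(152, 277439), Pow(Add(-228, Mul(2, I, Pow(73, Rational(1, 2)))), -1))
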